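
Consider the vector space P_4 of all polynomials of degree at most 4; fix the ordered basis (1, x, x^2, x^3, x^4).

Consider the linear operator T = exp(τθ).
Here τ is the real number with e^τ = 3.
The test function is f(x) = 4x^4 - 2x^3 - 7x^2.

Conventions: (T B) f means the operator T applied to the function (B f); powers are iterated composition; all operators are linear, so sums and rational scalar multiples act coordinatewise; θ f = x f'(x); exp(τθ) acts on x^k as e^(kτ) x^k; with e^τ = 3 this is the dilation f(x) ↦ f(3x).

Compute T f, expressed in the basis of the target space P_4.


g(x) = 324x^4 - 54x^3 - 63x^2

exp(τθ) x^k = e^(kτ) x^k; with e^τ = 3 this sends x^k to 3^k x^k
x^2 ↦ 9 x^2
x^3 ↦ 27 x^3
x^4 ↦ 81 x^4
applying this coordinatewise to f: exp(τθ) f = 324x^4 - 54x^3 - 63x^2


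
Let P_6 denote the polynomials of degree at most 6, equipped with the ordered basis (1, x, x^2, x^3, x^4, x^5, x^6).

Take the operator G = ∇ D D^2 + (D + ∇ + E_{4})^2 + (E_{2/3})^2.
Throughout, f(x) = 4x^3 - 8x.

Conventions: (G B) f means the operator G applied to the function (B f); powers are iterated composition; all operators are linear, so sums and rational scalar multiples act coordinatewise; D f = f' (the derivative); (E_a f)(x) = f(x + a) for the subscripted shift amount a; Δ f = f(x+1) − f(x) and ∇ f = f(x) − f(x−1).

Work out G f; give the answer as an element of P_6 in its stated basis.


D f = 12x^2 - 8
D D f = 24x
D D^2 f = 24
∇ D D^2 f = 0
D f = 12x^2 - 8
∇ f = 12x^2 - 12x - 4
E_{4} f = 4x^3 + 48x^2 + 184x + 224
(D + ∇ + E_{4}) f = 4x^3 + 72x^2 + 172x + 212
D (D + ∇ + E_{4}) f = 12x^2 + 144x + 172
∇ (D + ∇ + E_{4}) f = 12x^2 + 132x + 104
E_{4} (D + ∇ + E_{4}) f = 4x^3 + 120x^2 + 940x + 2308
(D + ∇ + E_{4}) (D + ∇ + E_{4}) f = 4x^3 + 144x^2 + 1216x + 2584
E_{2/3} f = 4x^3 + 8x^2 - (8/3)x - 112/27
E_{2/3} E_{2/3} f = 4x^3 + 16x^2 + (40/3)x - 32/27
(∇ D D^2 + (D + ∇ + E_{4})^2 + (E_{2/3})^2) f = 8x^3 + 160x^2 + (3688/3)x + 69736/27

g(x) = 8x^3 + 160x^2 + (3688/3)x + 69736/27


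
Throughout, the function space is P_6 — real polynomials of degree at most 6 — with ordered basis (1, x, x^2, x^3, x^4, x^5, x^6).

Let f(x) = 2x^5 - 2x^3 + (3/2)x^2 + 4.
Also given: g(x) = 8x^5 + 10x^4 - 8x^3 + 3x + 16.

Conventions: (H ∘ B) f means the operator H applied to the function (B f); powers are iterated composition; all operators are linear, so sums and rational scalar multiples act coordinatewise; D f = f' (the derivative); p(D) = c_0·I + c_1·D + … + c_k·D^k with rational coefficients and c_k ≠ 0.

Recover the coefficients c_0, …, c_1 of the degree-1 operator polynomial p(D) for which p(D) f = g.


p(D) = 4·I + D, i.e. c_0 = 4, c_1 = 1

D^0 f = 2x^5 - 2x^3 + (3/2)x^2 + 4
D^1 f = 10x^4 - 6x^2 + 3x
matching coefficients of g against c_0 f + c_1 Df + … from the top degree down determines the c_i
solution: c_0 = 4, c_1 = 1


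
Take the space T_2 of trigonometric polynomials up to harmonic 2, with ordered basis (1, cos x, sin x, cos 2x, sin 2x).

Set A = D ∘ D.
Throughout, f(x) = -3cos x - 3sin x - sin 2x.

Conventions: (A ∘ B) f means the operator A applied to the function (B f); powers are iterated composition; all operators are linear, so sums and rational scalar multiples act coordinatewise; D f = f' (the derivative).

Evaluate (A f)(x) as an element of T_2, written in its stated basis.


D f = -3cos x + 3sin x - 2cos 2x
D D f = 3cos x + 3sin x + 4sin 2x

the result is g(x) = 3cos x + 3sin x + 4sin 2x


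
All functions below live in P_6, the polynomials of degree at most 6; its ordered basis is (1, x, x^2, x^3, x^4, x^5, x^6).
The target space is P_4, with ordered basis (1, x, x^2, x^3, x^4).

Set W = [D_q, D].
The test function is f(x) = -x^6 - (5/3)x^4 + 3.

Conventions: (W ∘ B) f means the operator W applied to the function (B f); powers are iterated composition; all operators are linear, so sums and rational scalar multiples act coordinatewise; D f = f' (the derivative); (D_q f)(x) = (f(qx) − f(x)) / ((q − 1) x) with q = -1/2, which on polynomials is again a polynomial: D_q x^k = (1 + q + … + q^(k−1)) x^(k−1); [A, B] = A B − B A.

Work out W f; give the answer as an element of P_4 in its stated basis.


g(x) = -(27/32)x^4 - (15/8)x^2

D f = -6x^5 - (20/3)x^3
D_q D f = -(33/8)x^4 - 5x^2
D_q f = -(21/32)x^5 - (25/24)x^3
D D_q f = -(105/32)x^4 - (25/8)x^2
[D_q, D] f = -(27/32)x^4 - (15/8)x^2


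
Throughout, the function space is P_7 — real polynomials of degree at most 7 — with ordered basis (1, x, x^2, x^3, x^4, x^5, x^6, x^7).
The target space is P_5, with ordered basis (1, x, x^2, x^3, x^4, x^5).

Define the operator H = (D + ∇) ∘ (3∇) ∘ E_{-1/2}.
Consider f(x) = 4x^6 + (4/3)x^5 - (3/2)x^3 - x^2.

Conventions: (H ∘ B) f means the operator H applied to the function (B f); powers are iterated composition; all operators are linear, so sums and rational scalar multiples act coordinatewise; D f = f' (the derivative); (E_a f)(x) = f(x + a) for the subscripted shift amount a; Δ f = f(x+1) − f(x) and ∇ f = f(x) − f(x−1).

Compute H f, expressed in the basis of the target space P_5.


E_{-1/2} f = 4x^6 - (32/3)x^5 + (35/3)x^4 - (49/6)x^3 + (10/3)x^2 - (11/24)x - 1/24
∇ E_{-1/2} f = 24x^5 - (340/3)x^4 + (700/3)x^3 - (1567/6)x^2 + (931/6)x - 919/24
(3∇) E_{-1/2} f = 72x^5 - 340x^4 + 700x^3 - (1567/2)x^2 + (931/2)x - 919/8
D (3∇) E_{-1/2} f = 360x^4 - 1360x^3 + 2100x^2 - 1567x + 931/2
∇ (3∇) E_{-1/2} f = 360x^4 - 2080x^3 + 4860x^2 - 5387x + 2361
(D + ∇) (3∇) E_{-1/2} f = 720x^4 - 3440x^3 + 6960x^2 - 6954x + 5653/2

g(x) = 720x^4 - 3440x^3 + 6960x^2 - 6954x + 5653/2


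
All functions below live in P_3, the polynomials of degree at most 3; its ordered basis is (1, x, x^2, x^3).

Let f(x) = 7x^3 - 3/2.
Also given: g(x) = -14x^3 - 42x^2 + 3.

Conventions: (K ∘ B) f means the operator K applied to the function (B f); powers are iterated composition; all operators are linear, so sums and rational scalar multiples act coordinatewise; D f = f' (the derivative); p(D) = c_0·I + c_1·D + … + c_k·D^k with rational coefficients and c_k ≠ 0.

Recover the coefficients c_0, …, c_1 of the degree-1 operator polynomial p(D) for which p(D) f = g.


D^0 f = 7x^3 - 3/2
D^1 f = 21x^2
matching coefficients of g against c_0 f + c_1 Df + … from the top degree down determines the c_i
solution: c_0 = -2, c_1 = -2

c_0 = -2, c_1 = -2


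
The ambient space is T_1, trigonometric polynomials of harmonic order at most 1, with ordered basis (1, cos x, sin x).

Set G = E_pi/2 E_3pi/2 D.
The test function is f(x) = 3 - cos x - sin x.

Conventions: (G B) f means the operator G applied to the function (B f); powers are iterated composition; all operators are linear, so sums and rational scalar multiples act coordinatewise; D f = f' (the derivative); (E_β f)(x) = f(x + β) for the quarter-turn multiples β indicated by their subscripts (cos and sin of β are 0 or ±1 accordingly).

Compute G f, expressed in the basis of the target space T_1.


the image equals g(x) = -cos x + sin x

D f = -cos x + sin x
E_3pi/2 D f = -cos x - sin x
E_pi/2 E_3pi/2 D f = -cos x + sin x


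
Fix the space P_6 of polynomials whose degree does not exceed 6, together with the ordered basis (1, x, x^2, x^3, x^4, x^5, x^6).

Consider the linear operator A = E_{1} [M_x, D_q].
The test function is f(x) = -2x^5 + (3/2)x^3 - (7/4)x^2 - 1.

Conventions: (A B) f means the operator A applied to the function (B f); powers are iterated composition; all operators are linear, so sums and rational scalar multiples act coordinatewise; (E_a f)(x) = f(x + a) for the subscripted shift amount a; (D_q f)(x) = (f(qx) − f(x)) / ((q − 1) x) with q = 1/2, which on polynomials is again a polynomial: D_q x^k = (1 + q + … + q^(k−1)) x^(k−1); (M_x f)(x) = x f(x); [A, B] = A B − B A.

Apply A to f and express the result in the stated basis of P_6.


D_q f = -(31/8)x^4 + (21/8)x^2 - (21/8)x
M_x D_q f = -(31/8)x^5 + (21/8)x^3 - (21/8)x^2
M_x f = -2x^6 + (3/2)x^4 - (7/4)x^3 - x
D_q M_x f = -(63/16)x^5 + (45/16)x^3 - (49/16)x^2 - 1
[M_x, D_q] f = (1/16)x^5 - (3/16)x^3 + (7/16)x^2 + 1
E_{1} [M_x, D_q] f = (1/16)x^5 + (5/16)x^4 + (7/16)x^3 + (1/2)x^2 + (5/8)x + 21/16

g(x) = (1/16)x^5 + (5/16)x^4 + (7/16)x^3 + (1/2)x^2 + (5/8)x + 21/16


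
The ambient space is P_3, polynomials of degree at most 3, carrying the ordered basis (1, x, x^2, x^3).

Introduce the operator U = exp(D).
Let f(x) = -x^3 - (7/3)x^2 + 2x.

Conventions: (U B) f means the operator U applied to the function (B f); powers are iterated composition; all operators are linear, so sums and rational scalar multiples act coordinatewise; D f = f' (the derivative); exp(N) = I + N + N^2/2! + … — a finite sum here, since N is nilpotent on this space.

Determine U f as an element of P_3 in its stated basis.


the image equals g(x) = -x^3 - (16/3)x^2 - (17/3)x - 4/3

order-1 term: -3x^2 - (14/3)x + 2
order-2 term: -3x - 7/3
order-3 term: -1
the series for exp(D) f terminates at order 3
exp(D) f = -x^3 - (16/3)x^2 - (17/3)x - 4/3


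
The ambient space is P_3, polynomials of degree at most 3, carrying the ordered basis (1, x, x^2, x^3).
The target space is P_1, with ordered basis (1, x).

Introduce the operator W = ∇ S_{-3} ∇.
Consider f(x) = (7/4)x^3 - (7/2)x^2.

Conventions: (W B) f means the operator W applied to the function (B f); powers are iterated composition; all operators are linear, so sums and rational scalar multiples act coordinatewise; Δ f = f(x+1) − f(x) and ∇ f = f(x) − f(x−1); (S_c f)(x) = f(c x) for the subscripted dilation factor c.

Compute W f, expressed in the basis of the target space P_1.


∇ f = (21/4)x^2 - (49/4)x + 21/4
S_{-3} ∇ f = (189/4)x^2 + (147/4)x + 21/4
∇ S_{-3} ∇ f = (189/2)x - 21/2

g(x) = (189/2)x - 21/2


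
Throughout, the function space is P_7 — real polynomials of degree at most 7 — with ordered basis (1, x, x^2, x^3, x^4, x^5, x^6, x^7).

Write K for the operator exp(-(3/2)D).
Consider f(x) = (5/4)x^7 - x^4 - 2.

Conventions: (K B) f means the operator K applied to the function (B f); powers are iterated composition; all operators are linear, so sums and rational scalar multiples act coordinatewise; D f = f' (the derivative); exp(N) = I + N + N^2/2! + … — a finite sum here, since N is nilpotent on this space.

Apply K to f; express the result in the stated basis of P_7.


g(x) = (5/4)x^7 - (105/8)x^6 + (945/16)x^5 - (4757/32)x^4 + (14559/64)x^3 - (27243/128)x^2 + (28971/256)x - 14551/512

order-1 term: -(105/8)x^6 + 6x^3
order-2 term: (945/16)x^5 - (27/2)x^2
order-3 term: -(4725/32)x^4 + (27/2)x
order-4 term: (14175/64)x^3 - 81/16
order-5 term: -(25515/128)x^2
order-6 term: (25515/256)x
order-7 term: -10935/512
the series for exp(-(3/2)D) f terminates at order 7
exp(-(3/2)D) f = (5/4)x^7 - (105/8)x^6 + (945/16)x^5 - (4757/32)x^4 + (14559/64)x^3 - (27243/128)x^2 + (28971/256)x - 14551/512


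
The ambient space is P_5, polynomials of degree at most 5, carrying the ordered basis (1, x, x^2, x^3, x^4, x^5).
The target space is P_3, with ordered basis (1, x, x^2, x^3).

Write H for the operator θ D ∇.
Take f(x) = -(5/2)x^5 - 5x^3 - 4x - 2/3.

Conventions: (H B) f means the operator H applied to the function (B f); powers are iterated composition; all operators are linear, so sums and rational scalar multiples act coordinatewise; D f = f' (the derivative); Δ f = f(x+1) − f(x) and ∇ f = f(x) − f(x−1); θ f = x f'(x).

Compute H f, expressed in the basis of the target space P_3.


∇ f = -(25/2)x^4 + 25x^3 - 40x^2 + (55/2)x - 23/2
D ∇ f = -50x^3 + 75x^2 - 80x + 55/2
θ D ∇ f = -150x^3 + 150x^2 - 80x

the result is g(x) = -150x^3 + 150x^2 - 80x


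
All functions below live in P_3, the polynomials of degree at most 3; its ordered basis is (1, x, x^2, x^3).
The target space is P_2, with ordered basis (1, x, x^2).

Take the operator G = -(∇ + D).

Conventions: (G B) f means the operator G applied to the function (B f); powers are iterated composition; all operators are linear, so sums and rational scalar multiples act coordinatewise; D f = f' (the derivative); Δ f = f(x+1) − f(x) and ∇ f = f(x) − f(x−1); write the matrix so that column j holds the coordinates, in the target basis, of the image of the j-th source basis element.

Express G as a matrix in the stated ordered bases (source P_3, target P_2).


image of 1: 0
image of x: -2
image of x^2: -4x + 1
image of x^3: -6x^2 + 3x - 1
each image's coordinates form column j of the matrix

the matrix is [[0, -2, 1, -1]; [0, 0, -4, 3]; [0, 0, 0, -6]] (rows listed top to bottom)


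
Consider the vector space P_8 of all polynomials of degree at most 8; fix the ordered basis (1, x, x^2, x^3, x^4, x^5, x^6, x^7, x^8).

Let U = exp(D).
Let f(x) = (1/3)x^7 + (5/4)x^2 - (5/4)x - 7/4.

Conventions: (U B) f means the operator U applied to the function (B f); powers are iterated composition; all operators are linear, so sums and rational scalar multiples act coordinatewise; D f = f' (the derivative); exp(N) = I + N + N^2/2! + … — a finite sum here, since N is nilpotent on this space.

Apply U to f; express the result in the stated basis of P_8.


the image equals g(x) = (1/3)x^7 + (7/3)x^6 + 7x^5 + (35/3)x^4 + (35/3)x^3 + (33/4)x^2 + (43/12)x - 17/12

order-1 term: (7/3)x^6 + (5/2)x - 5/4
order-2 term: 7x^5 + 5/4
order-3 term: (35/3)x^4
order-4 term: (35/3)x^3
order-5 term: 7x^2
order-6 term: (7/3)x
order-7 term: 1/3
the series for exp(D) f terminates at order 7
exp(D) f = (1/3)x^7 + (7/3)x^6 + 7x^5 + (35/3)x^4 + (35/3)x^3 + (33/4)x^2 + (43/12)x - 17/12


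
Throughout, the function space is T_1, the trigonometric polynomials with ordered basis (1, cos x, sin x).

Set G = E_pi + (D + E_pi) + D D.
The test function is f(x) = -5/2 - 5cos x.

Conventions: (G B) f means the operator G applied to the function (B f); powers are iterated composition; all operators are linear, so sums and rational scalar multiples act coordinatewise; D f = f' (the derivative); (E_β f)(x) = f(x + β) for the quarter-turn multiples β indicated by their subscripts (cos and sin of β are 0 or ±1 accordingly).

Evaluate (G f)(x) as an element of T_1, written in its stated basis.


E_pi f = -5/2 + 5cos x
D f = 5sin x
E_pi f = -5/2 + 5cos x
(D + E_pi) f = -5/2 + 5cos x + 5sin x
D f = 5sin x
D D f = 5cos x
(E_pi + (D + E_pi) + D D) f = -5 + 15cos x + 5sin x

g(x) = -5 + 15cos x + 5sin x


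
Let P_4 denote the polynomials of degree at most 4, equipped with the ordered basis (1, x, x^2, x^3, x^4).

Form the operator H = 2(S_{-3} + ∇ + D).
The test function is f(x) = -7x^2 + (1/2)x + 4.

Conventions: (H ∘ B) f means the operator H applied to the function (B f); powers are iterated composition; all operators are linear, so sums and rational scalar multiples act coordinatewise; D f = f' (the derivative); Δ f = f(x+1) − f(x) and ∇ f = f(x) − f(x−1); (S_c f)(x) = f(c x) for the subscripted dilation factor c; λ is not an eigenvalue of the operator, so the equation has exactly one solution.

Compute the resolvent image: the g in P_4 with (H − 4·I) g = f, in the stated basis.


write g with unknown coordinates in the stated basis and equate coefficients in (H − 4·I) g = f
solving from the highest basis element down gives g = -(1/2)x^2 - (9/20)x - 12/5
check: H g = -9x^2 - (13/10)x - 28/5
so H g − 4·g = -7x^2 + (1/2)x + 4 = f ✓

the image equals g(x) = -(1/2)x^2 - (9/20)x - 12/5


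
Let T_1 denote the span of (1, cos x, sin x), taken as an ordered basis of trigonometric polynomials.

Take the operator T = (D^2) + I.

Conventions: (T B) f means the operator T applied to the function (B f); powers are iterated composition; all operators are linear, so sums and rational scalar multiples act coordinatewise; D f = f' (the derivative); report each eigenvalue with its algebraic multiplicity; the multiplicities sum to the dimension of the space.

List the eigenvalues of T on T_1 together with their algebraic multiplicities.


image of 1: 1
image of cos x: 0
image of sin x: 0
the matrix is diagonal; its diagonal is (1, 0, 0)
for a triangular matrix the eigenvalues are the diagonal entries, with algebraic multiplicity their repetition count

λ = 0 (multiplicity 2), λ = 1 (multiplicity 1)


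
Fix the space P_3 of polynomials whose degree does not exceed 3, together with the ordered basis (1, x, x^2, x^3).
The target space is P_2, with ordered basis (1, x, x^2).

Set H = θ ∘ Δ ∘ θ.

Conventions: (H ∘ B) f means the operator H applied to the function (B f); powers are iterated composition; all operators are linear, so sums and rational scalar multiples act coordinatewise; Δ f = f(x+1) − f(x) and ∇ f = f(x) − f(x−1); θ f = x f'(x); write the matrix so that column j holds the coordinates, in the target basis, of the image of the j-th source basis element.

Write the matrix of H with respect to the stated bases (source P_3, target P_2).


image of 1: 0
image of x: 0
image of x^2: 4x
image of x^3: 18x^2 + 9x
each image's coordinates form column j of the matrix

the matrix is [[0, 0, 0, 0]; [0, 0, 4, 9]; [0, 0, 0, 18]] (rows listed top to bottom)


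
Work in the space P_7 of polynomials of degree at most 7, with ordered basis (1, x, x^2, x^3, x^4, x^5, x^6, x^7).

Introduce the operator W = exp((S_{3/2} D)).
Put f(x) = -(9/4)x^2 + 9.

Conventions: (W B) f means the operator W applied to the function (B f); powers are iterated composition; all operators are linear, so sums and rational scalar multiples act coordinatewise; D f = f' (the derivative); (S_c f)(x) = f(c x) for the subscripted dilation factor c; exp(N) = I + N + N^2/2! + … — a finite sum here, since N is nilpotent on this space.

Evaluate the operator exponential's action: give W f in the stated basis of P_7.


the image equals g(x) = -(9/4)x^2 - (27/4)x + 45/8

order-1 term: -(27/4)x
order-2 term: -27/8
the series for exp((S_{3/2} D)) f terminates at order 2
exp((S_{3/2} D)) f = -(9/4)x^2 - (27/4)x + 45/8


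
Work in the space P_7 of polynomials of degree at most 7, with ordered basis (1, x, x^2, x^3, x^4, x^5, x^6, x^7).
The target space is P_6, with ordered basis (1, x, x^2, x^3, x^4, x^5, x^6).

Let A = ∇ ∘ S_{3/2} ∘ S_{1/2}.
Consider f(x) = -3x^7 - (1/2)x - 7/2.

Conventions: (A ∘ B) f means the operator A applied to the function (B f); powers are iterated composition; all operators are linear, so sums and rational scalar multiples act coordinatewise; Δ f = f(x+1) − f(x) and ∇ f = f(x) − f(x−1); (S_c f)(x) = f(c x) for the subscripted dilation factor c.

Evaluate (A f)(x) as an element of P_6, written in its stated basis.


S_{1/2} f = -(3/128)x^7 - (1/4)x - 7/2
S_{3/2} S_{1/2} f = -(6561/16384)x^7 - (3/8)x - 7/2
∇ S_{3/2} S_{1/2} f = -(45927/16384)x^6 + (137781/16384)x^5 - (229635/16384)x^4 + (229635/16384)x^3 - (137781/16384)x^2 + (45927/16384)x - 12705/16384

the image equals g(x) = -(45927/16384)x^6 + (137781/16384)x^5 - (229635/16384)x^4 + (229635/16384)x^3 - (137781/16384)x^2 + (45927/16384)x - 12705/16384


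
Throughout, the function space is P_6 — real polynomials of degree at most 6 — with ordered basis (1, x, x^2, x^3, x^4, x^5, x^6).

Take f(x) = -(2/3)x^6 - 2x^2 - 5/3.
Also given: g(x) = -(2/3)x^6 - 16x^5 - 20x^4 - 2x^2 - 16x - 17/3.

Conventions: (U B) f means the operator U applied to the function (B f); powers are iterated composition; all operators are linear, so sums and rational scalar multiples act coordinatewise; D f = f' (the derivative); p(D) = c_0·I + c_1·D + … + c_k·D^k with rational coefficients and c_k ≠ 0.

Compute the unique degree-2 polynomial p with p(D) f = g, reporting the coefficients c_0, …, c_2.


c_0 = 1, c_1 = 4, c_2 = 1

D^0 f = -(2/3)x^6 - 2x^2 - 5/3
D^1 f = -4x^5 - 4x
D^2 f = -20x^4 - 4
matching coefficients of g against c_0 f + c_1 Df + … from the top degree down determines the c_i
solution: c_0 = 1, c_1 = 4, c_2 = 1


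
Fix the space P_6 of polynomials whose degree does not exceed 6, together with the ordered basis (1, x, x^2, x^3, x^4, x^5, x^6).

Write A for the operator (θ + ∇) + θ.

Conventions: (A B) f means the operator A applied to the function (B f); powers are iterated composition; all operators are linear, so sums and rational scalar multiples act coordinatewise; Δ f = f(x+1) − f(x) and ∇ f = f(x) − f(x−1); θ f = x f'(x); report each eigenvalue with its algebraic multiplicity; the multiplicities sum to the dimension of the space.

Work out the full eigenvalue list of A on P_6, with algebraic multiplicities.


image of 1: 0
image of x: 2x + 1
image of x^2: 4x^2 + 2x - 1
image of x^3: 6x^3 + 3x^2 - 3x + 1
image of x^4: 8x^4 + 4x^3 - 6x^2 + 4x - 1
image of x^5: 10x^5 + 5x^4 - 10x^3 + 10x^2 - 5x + 1
image of x^6: 12x^6 + 6x^5 - 15x^4 + 20x^3 - 15x^2 + 6x - 1
the matrix is upper triangular; its diagonal is (0, 2, 4, 6, 8, 10, 12)
for a triangular matrix the eigenvalues are the diagonal entries, with algebraic multiplicity their repetition count

λ = 0 (multiplicity 1), λ = 2 (multiplicity 1), λ = 4 (multiplicity 1), λ = 6 (multiplicity 1), λ = 8 (multiplicity 1), λ = 10 (multiplicity 1), λ = 12 (multiplicity 1)


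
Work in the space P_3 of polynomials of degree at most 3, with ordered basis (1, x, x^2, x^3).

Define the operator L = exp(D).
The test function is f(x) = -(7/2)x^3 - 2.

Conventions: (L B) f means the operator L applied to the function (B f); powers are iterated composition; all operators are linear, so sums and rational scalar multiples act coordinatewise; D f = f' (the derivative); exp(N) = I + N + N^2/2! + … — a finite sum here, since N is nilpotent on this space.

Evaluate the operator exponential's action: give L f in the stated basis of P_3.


order-1 term: -(21/2)x^2
order-2 term: -(21/2)x
order-3 term: -7/2
the series for exp(D) f terminates at order 3
exp(D) f = -(7/2)x^3 - (21/2)x^2 - (21/2)x - 11/2

the image equals g(x) = -(7/2)x^3 - (21/2)x^2 - (21/2)x - 11/2


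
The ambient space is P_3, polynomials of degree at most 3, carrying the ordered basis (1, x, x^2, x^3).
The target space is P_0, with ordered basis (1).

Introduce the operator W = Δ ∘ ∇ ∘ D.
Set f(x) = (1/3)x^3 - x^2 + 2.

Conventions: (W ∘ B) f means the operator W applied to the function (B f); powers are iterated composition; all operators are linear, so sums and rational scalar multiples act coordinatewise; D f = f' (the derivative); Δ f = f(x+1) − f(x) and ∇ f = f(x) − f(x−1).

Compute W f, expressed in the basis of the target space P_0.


g(x) = 2

D f = x^2 - 2x
∇ D f = 2x - 3
Δ ∇ D f = 2


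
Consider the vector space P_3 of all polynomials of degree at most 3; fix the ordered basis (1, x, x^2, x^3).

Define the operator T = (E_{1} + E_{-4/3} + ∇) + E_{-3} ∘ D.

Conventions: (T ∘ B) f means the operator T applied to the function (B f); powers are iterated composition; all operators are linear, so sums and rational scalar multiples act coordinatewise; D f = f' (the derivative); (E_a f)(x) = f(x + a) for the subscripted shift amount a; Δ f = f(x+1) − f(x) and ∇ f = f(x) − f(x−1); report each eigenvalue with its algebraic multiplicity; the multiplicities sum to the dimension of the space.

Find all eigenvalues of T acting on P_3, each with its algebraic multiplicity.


image of 1: 2
image of x: 2x + 5/3
image of x^2: 2x^2 + (10/3)x - 38/9
image of x^3: 2x^3 + 5x^2 - (38/3)x + 719/27
the matrix is upper triangular; its diagonal is (2, 2, 2, 2)
for a triangular matrix the eigenvalues are the diagonal entries, with algebraic multiplicity their repetition count

λ = 2 (multiplicity 4)


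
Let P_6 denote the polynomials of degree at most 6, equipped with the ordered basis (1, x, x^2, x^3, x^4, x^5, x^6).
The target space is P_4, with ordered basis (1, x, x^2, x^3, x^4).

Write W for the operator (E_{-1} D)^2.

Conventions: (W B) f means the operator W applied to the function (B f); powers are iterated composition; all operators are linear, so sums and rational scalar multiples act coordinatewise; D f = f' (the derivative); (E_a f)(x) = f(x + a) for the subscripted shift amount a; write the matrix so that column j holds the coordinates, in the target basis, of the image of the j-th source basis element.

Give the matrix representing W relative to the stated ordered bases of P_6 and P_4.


image of 1: 0
image of x: 0
image of x^2: 2
image of x^3: 6x - 12
image of x^4: 12x^2 - 48x + 48
image of x^5: 20x^3 - 120x^2 + 240x - 160
image of x^6: 30x^4 - 240x^3 + 720x^2 - 960x + 480
each image's coordinates form column j of the matrix

the matrix is [[0, 0, 2, -12, 48, -160, 480]; [0, 0, 0, 6, -48, 240, -960]; [0, 0, 0, 0, 12, -120, 720]; [0, 0, 0, 0, 0, 20, -240]; [0, 0, 0, 0, 0, 0, 30]] (rows listed top to bottom)


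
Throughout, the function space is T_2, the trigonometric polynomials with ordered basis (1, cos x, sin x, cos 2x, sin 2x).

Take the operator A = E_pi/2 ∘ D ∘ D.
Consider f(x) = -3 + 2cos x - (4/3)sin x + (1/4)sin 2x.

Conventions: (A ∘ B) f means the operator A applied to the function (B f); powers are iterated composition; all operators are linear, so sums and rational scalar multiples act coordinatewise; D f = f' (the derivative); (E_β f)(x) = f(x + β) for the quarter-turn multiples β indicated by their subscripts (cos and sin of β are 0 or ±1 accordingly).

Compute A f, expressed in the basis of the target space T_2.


the result is g(x) = (4/3)cos x + 2sin x + sin 2x

D f = -(4/3)cos x - 2sin x + (1/2)cos 2x
D D f = -2cos x + (4/3)sin x - sin 2x
E_pi/2 (D ∘ D) f = (4/3)cos x + 2sin x + sin 2x


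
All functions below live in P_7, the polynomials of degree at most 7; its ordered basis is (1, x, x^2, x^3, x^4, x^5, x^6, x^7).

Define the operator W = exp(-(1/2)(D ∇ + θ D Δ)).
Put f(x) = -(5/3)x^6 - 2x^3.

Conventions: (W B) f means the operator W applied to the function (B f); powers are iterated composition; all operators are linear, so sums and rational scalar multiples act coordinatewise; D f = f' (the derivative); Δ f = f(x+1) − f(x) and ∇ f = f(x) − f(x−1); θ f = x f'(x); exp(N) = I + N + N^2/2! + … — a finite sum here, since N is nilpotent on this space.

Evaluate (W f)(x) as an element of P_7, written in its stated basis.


order-1 term: 125x^4 + 100x^3 + 150x^2 + 12x + 2
order-2 term: -1125x^2 - 300x - 125
order-3 term: 375
the series for exp(-(1/2)(D ∇ + θ D Δ)) f terminates at order 3
exp(-(1/2)(D ∇ + θ D Δ)) f = -(5/3)x^6 + 125x^4 + 98x^3 - 975x^2 - 288x + 252

g(x) = -(5/3)x^6 + 125x^4 + 98x^3 - 975x^2 - 288x + 252


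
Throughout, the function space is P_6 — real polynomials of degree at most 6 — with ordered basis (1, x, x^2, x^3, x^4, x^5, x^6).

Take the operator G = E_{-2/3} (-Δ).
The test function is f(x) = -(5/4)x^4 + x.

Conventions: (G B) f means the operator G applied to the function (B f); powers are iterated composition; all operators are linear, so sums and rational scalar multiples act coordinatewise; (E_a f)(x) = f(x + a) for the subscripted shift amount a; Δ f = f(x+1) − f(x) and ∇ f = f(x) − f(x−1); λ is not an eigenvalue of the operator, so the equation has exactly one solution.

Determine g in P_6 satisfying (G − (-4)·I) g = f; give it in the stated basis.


write g with unknown coordinates in the stated basis and equate coefficients in (G − (-4)·I) g = f
solving from the highest basis element down gives g = -(5/16)x^4 - (5/16)x^3 - (5/64)x^2 + (71/384)x + 569/13824
check: G g = (5/4)x^3 + (5/16)x^2 + (25/96)x - 569/3456
so G g − (-4)·g = -(5/4)x^4 + x = f ✓

g(x) = -(5/16)x^4 - (5/16)x^3 - (5/64)x^2 + (71/384)x + 569/13824


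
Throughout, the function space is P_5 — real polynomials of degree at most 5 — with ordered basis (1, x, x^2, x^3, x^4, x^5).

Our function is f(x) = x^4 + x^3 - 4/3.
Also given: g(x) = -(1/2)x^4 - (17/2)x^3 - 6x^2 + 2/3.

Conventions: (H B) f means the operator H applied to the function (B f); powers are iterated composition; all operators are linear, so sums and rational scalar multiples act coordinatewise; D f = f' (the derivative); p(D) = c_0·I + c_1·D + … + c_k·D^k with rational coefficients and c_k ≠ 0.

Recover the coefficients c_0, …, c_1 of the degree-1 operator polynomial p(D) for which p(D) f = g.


p(D) = -(1/2)·I − 2·D, i.e. c_0 = -1/2, c_1 = -2

D^0 f = x^4 + x^3 - 4/3
D^1 f = 4x^3 + 3x^2
matching coefficients of g against c_0 f + c_1 Df + … from the top degree down determines the c_i
solution: c_0 = -1/2, c_1 = -2


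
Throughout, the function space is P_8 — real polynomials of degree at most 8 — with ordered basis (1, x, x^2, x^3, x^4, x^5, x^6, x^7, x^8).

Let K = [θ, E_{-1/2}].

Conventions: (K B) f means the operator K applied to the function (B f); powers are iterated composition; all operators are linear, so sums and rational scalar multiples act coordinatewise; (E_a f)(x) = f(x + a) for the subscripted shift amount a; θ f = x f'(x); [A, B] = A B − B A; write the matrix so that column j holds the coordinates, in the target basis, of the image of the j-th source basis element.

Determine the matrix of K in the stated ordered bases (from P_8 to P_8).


the matrix is [[0, 1/2, -1/2, 3/8, -1/4, 5/32, -3/32, 7/128, -1/32]; [0, 0, 1, -3/2, 3/2, -5/4, 15/16, -21/32, 7/16]; [0, 0, 0, 3/2, -3, 15/4, -15/4, 105/32, -21/8]; [0, 0, 0, 0, 2, -5, 15/2, -35/4, 35/4]; [0, 0, 0, 0, 0, 5/2, -15/2, 105/8, -35/2]; [0, 0, 0, 0, 0, 0, 3, -21/2, 21]; [0, 0, 0, 0, 0, 0, 0, 7/2, -14]; [0, 0, 0, 0, 0, 0, 0, 0, 4]; [0, 0, 0, 0, 0, 0, 0, 0, 0]] (rows listed top to bottom)

image of 1: 0
image of x: 1/2
image of x^2: x - 1/2
image of x^3: (3/2)x^2 - (3/2)x + 3/8
image of x^4: 2x^3 - 3x^2 + (3/2)x - 1/4
image of x^5: (5/2)x^4 - 5x^3 + (15/4)x^2 - (5/4)x + 5/32
image of x^6: 3x^5 - (15/2)x^4 + (15/2)x^3 - (15/4)x^2 + (15/16)x - 3/32
image of x^7: (7/2)x^6 - (21/2)x^5 + (105/8)x^4 - (35/4)x^3 + (105/32)x^2 - (21/32)x + 7/128
image of x^8: 4x^7 - 14x^6 + 21x^5 - (35/2)x^4 + (35/4)x^3 - (21/8)x^2 + (7/16)x - 1/32
each image's coordinates form column j of the matrix


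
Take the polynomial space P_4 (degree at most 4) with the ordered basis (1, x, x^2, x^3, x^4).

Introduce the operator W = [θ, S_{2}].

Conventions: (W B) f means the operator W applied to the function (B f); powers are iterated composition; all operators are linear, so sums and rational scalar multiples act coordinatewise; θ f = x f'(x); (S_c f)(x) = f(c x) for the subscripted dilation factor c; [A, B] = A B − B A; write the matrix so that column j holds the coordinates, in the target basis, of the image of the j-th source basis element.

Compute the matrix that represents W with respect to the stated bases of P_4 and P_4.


image of 1: 0
image of x: 0
image of x^2: 0
image of x^3: 0
image of x^4: 0
each image's coordinates form column j of the matrix

the matrix is [[0, 0, 0, 0, 0]; [0, 0, 0, 0, 0]; [0, 0, 0, 0, 0]; [0, 0, 0, 0, 0]; [0, 0, 0, 0, 0]] (rows listed top to bottom)


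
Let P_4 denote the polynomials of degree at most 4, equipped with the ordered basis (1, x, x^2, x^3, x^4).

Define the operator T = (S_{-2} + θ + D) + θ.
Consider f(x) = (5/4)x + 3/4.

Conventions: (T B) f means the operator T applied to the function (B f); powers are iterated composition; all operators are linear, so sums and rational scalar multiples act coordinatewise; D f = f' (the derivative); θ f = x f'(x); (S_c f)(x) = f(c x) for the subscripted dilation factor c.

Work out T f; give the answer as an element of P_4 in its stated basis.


the image equals g(x) = 2

S_{-2} f = -(5/2)x + 3/4
θ f = (5/4)x
D f = 5/4
(S_{-2} + θ + D) f = -(5/4)x + 2
θ f = (5/4)x
((S_{-2} + θ + D) + θ) f = 2


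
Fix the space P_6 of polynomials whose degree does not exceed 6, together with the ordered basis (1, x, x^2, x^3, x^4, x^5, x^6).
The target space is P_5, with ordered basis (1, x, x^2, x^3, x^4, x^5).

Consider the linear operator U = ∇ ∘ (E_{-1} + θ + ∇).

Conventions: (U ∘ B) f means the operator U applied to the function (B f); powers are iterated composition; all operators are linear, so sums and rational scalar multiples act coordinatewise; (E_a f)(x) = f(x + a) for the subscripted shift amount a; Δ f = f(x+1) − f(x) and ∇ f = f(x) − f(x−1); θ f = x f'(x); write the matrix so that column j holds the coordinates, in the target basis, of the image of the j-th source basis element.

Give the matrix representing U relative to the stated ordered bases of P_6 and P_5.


image of 1: 0
image of x: 2
image of x^2: 6x - 3
image of x^3: 12x^2 - 12x + 4
image of x^4: 20x^3 - 30x^2 + 20x - 5
image of x^5: 30x^4 - 60x^3 + 60x^2 - 30x + 6
image of x^6: 42x^5 - 105x^4 + 140x^3 - 105x^2 + 42x - 7
each image's coordinates form column j of the matrix

the matrix is [[0, 2, -3, 4, -5, 6, -7]; [0, 0, 6, -12, 20, -30, 42]; [0, 0, 0, 12, -30, 60, -105]; [0, 0, 0, 0, 20, -60, 140]; [0, 0, 0, 0, 0, 30, -105]; [0, 0, 0, 0, 0, 0, 42]] (rows listed top to bottom)


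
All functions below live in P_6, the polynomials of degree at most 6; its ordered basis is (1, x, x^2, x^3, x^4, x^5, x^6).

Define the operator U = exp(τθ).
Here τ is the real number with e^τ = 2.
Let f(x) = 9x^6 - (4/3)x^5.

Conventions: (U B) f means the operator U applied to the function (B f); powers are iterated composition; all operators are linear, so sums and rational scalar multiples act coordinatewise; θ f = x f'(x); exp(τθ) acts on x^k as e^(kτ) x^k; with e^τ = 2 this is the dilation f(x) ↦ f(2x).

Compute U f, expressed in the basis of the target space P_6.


the image equals g(x) = 576x^6 - (128/3)x^5

exp(τθ) x^k = e^(kτ) x^k; with e^τ = 2 this sends x^k to 2^k x^k
x^5 ↦ 32 x^5
x^6 ↦ 64 x^6
applying this coordinatewise to f: exp(τθ) f = 576x^6 - (128/3)x^5


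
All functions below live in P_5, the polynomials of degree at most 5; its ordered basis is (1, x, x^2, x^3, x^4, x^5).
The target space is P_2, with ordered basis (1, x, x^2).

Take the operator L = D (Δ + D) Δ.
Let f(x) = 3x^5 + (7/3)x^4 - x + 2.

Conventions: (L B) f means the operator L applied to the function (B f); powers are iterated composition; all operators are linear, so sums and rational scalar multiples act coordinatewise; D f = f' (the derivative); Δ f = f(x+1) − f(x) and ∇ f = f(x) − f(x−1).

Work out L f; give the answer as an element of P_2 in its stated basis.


g(x) = 360x^2 + 652x + 354

Δ f = 15x^4 + (118/3)x^3 + 44x^2 + (73/3)x + 13/3
Δ Δ f = 60x^3 + 208x^2 + 266x + 368/3
D Δ f = 60x^3 + 118x^2 + 88x + 73/3
(Δ + D) Δ f = 120x^3 + 326x^2 + 354x + 147
D (Δ + D) Δ f = 360x^2 + 652x + 354


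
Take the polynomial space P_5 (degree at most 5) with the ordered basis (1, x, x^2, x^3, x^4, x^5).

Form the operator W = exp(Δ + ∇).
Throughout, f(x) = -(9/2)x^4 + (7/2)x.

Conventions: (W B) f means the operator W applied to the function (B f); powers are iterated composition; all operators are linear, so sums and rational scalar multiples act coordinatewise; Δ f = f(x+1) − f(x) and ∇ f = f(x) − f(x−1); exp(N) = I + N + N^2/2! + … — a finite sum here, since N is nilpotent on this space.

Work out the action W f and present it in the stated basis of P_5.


order-1 term: -36x^3 - 36x + 7
order-2 term: -108x^2 - 72
order-3 term: -144x
order-4 term: -72
the series for exp(Δ + ∇) f terminates at order 4
exp(Δ + ∇) f = -(9/2)x^4 - 36x^3 - 108x^2 - (353/2)x - 137

the image equals g(x) = -(9/2)x^4 - 36x^3 - 108x^2 - (353/2)x - 137


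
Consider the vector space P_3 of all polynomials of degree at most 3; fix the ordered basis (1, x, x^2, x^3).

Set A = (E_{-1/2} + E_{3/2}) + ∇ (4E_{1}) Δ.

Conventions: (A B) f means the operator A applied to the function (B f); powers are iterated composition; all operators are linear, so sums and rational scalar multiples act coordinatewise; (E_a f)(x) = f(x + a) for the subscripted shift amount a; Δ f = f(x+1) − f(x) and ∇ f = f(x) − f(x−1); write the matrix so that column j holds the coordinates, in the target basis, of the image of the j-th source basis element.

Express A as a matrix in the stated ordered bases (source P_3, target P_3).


the matrix is [[2, 1, 21/2, 109/4]; [0, 2, 2, 63/2]; [0, 0, 2, 3]; [0, 0, 0, 2]] (rows listed top to bottom)

image of 1: 2
image of x: 2x + 1
image of x^2: 2x^2 + 2x + 21/2
image of x^3: 2x^3 + 3x^2 + (63/2)x + 109/4
each image's coordinates form column j of the matrix


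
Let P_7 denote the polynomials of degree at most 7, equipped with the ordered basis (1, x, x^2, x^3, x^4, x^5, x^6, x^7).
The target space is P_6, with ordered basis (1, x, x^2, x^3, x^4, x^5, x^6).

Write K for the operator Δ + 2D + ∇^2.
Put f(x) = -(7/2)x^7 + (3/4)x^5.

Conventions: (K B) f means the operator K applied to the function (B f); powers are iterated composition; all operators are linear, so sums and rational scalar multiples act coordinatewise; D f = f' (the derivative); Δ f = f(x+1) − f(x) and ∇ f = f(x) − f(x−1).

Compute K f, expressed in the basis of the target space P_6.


Δ f = -(49/2)x^6 - (147/2)x^5 - (475/4)x^4 - 115x^3 - 66x^2 - (83/4)x - 11/4
D f = -(49/2)x^6 + (15/4)x^4
(2D) f = -49x^6 + (15/2)x^4
∇ f = -(49/2)x^6 + (147/2)x^5 - (475/4)x^4 + 115x^3 - 66x^2 + (83/4)x - 11/4
∇ ∇ f = -147x^5 + 735x^4 - 1700x^3 + 2160x^2 - (2933/2)x + 837/2
(Δ + 2D + ∇^2) f = -(147/2)x^6 - (441/2)x^5 + (2495/4)x^4 - 1815x^3 + 2094x^2 - (5949/4)x + 1663/4

g(x) = -(147/2)x^6 - (441/2)x^5 + (2495/4)x^4 - 1815x^3 + 2094x^2 - (5949/4)x + 1663/4


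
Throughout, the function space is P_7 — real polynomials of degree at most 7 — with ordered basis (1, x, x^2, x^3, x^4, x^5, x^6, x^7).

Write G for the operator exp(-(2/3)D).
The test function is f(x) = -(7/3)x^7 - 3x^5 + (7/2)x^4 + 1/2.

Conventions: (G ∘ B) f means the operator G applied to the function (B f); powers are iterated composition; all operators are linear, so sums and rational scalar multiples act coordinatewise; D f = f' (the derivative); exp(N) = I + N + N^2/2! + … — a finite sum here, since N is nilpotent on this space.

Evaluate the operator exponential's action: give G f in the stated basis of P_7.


the image equals g(x) = -(7/3)x^7 + (98/9)x^6 - (223/9)x^5 + (6107/162)x^4 - (9428/243)x^3 + (5996/243)x^2 - (18688/2187)x + 22609/13122

order-1 term: (98/9)x^6 + 10x^4 - (28/3)x^3
order-2 term: -(196/9)x^5 - (40/3)x^3 + (28/3)x^2
order-3 term: (1960/81)x^4 + (80/9)x^2 - (112/27)x
order-4 term: -(3920/243)x^3 - (80/27)x + 56/81
order-5 term: (1568/243)x^2 + 32/81
order-6 term: -(3136/2187)x
order-7 term: 896/6561
the series for exp(-(2/3)D) f terminates at order 7
exp(-(2/3)D) f = -(7/3)x^7 + (98/9)x^6 - (223/9)x^5 + (6107/162)x^4 - (9428/243)x^3 + (5996/243)x^2 - (18688/2187)x + 22609/13122


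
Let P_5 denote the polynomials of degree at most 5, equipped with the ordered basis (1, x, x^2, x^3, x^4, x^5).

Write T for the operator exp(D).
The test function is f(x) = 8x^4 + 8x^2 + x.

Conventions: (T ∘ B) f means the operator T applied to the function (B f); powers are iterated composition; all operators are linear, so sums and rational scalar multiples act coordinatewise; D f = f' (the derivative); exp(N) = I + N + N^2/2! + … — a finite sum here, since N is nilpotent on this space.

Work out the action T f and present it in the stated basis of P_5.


g(x) = 8x^4 + 32x^3 + 56x^2 + 49x + 17

order-1 term: 32x^3 + 16x + 1
order-2 term: 48x^2 + 8
order-3 term: 32x
order-4 term: 8
the series for exp(D) f terminates at order 4
exp(D) f = 8x^4 + 32x^3 + 56x^2 + 49x + 17


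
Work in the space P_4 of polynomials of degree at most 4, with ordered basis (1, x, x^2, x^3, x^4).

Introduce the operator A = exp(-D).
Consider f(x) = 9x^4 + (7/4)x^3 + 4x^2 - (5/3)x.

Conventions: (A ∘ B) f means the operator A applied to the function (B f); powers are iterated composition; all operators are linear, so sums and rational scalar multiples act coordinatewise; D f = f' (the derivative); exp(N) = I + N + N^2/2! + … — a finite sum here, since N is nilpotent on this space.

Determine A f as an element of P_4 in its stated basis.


order-1 term: -36x^3 - (21/4)x^2 - 8x + 5/3
order-2 term: 54x^2 + (21/4)x + 4
order-3 term: -36x - 7/4
order-4 term: 9
the series for exp(-D) f terminates at order 4
exp(-D) f = 9x^4 - (137/4)x^3 + (211/4)x^2 - (485/12)x + 155/12

g(x) = 9x^4 - (137/4)x^3 + (211/4)x^2 - (485/12)x + 155/12
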